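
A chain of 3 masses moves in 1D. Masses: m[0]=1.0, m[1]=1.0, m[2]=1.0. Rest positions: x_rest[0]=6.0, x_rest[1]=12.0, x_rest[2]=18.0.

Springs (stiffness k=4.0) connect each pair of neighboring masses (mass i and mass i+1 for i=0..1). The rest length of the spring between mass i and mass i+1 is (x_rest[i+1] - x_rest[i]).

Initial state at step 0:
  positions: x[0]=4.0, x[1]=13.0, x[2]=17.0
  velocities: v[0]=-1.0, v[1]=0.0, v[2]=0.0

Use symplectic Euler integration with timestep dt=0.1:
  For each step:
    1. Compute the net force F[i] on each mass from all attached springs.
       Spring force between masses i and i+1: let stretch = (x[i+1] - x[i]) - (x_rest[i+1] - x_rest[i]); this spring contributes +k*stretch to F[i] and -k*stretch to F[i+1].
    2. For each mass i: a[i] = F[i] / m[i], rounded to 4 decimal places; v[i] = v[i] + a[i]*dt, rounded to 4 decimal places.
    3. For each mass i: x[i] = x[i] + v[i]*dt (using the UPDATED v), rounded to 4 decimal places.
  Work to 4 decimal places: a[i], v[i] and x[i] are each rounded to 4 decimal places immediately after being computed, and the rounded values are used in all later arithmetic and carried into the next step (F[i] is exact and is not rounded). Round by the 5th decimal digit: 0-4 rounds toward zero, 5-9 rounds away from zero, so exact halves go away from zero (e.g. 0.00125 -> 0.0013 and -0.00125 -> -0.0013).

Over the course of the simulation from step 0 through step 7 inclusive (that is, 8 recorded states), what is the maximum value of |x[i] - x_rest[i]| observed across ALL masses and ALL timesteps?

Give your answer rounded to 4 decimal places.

Step 0: x=[4.0000 13.0000 17.0000] v=[-1.0000 0.0000 0.0000]
Step 1: x=[4.0200 12.8000 17.0800] v=[0.2000 -2.0000 0.8000]
Step 2: x=[4.1512 12.4200 17.2288] v=[1.3120 -3.8000 1.4880]
Step 3: x=[4.3732 11.9016 17.4253] v=[2.2195 -5.1840 1.9645]
Step 4: x=[4.6563 11.3030 17.6408] v=[2.8309 -5.9859 2.1550]
Step 5: x=[4.9653 10.6921 17.8428] v=[3.0896 -6.1095 2.0199]
Step 6: x=[5.2633 10.1381 17.9988] v=[2.9803 -5.5399 1.5596]
Step 7: x=[5.5163 9.7036 18.0803] v=[2.5302 -4.3455 0.8153]
Max displacement = 2.2964

Answer: 2.2964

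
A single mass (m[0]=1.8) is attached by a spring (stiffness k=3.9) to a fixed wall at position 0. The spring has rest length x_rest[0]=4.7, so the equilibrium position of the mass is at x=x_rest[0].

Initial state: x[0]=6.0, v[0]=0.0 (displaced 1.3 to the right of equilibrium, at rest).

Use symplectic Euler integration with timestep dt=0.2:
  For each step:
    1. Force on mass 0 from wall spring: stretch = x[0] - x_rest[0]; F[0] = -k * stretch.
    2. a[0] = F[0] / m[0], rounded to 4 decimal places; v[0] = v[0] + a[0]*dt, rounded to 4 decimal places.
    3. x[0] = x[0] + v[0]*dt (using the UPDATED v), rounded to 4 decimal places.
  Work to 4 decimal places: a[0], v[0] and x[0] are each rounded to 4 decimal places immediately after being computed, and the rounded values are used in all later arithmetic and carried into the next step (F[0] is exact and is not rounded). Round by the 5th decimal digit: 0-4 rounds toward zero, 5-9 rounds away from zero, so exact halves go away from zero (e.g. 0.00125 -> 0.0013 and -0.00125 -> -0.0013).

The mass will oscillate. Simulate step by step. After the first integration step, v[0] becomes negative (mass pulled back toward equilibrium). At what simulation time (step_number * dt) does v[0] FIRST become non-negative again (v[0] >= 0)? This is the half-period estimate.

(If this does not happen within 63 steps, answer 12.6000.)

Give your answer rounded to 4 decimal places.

Answer: 2.2000

Derivation:
Step 0: x=[6.0000] v=[0.0000]
Step 1: x=[5.8873] v=[-0.5633]
Step 2: x=[5.6717] v=[-1.0778]
Step 3: x=[5.3719] v=[-1.4989]
Step 4: x=[5.0139] v=[-1.7901]
Step 5: x=[4.6287] v=[-1.9261]
Step 6: x=[4.2497] v=[-1.8952]
Step 7: x=[3.9097] v=[-1.7001]
Step 8: x=[3.6382] v=[-1.3576]
Step 9: x=[3.4587] v=[-0.8975]
Step 10: x=[3.3868] v=[-0.3596]
Step 11: x=[3.4287] v=[0.2095]
First v>=0 after going negative at step 11, time=2.2000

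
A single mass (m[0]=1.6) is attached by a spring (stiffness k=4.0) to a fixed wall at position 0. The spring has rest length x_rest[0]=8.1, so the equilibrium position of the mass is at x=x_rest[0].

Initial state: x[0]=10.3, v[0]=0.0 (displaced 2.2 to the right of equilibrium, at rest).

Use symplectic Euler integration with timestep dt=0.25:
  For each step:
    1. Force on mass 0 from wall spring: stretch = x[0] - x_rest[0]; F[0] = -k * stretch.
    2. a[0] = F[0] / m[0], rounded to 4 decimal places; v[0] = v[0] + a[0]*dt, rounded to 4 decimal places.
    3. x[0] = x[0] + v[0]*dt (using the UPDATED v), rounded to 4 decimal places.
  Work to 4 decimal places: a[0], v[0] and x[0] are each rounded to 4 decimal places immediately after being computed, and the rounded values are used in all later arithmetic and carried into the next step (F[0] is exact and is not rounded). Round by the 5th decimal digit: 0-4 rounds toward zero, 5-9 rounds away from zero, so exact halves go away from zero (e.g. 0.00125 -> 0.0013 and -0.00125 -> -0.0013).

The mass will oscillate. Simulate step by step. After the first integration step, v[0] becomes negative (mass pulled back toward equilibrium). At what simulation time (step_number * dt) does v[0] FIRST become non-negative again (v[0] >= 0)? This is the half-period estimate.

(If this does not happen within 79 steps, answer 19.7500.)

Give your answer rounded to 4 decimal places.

Answer: 2.0000

Derivation:
Step 0: x=[10.3000] v=[0.0000]
Step 1: x=[9.9563] v=[-1.3750]
Step 2: x=[9.3225] v=[-2.5352]
Step 3: x=[8.4977] v=[-3.2993]
Step 4: x=[7.6107] v=[-3.5479]
Step 5: x=[6.8002] v=[-3.2421]
Step 6: x=[6.1928] v=[-2.4297]
Step 7: x=[5.8834] v=[-1.2377]
Step 8: x=[5.9203] v=[0.1477]
First v>=0 after going negative at step 8, time=2.0000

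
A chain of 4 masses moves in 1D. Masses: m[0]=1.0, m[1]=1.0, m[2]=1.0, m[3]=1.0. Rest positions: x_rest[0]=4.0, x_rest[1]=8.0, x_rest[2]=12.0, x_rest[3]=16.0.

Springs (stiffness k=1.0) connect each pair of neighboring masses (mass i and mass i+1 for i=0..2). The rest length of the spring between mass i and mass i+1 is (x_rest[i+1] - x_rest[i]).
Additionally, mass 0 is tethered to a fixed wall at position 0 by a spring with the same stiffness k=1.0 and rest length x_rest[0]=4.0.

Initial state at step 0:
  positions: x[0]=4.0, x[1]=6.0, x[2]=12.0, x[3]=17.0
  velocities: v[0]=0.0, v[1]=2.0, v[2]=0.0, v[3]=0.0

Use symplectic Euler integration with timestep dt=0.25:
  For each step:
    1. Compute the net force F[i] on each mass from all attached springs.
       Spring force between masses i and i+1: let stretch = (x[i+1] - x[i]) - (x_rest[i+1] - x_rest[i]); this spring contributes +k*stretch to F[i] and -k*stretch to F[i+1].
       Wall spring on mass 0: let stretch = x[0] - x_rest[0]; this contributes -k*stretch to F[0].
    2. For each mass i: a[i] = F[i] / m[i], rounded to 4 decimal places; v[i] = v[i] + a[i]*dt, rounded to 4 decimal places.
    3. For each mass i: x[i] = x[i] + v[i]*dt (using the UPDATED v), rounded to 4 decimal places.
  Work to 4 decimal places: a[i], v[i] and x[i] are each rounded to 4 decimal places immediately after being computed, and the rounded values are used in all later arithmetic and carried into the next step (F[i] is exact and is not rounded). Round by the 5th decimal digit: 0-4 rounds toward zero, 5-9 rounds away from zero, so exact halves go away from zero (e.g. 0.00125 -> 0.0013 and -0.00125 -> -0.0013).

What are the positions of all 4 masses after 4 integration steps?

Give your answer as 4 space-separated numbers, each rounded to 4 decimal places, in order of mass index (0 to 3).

Answer: 3.4414 9.3564 11.9008 16.3943

Derivation:
Step 0: x=[4.0000 6.0000 12.0000 17.0000] v=[0.0000 2.0000 0.0000 0.0000]
Step 1: x=[3.8750 6.7500 11.9375 16.9375] v=[-0.5000 3.0000 -0.2500 -0.2500]
Step 2: x=[3.6875 7.6445 11.8633 16.8125] v=[-0.7500 3.5781 -0.2969 -0.5000]
Step 3: x=[3.5169 8.5554 11.8347 16.6282] v=[-0.6826 3.6436 -0.1143 -0.7373]
Step 4: x=[3.4414 9.3564 11.9008 16.3943] v=[-0.3022 3.2038 0.2643 -0.9357]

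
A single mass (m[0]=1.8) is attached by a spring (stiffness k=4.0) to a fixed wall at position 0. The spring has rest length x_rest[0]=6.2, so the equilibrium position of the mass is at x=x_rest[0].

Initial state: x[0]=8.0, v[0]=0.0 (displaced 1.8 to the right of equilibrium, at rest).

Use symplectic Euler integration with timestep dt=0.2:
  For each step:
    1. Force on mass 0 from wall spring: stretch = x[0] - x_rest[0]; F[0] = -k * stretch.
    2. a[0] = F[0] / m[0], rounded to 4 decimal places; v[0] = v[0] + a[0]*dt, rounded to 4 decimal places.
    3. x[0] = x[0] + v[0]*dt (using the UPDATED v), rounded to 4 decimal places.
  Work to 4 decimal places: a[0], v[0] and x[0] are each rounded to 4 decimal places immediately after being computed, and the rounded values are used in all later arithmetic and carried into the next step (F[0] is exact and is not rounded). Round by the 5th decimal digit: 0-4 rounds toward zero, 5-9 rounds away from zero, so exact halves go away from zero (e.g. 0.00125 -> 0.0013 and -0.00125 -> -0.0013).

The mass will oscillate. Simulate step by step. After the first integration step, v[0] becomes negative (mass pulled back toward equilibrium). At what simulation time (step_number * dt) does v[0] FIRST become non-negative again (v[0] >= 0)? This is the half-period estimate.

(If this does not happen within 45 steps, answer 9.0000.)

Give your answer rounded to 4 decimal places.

Step 0: x=[8.0000] v=[0.0000]
Step 1: x=[7.8400] v=[-0.8000]
Step 2: x=[7.5342] v=[-1.5289]
Step 3: x=[7.1098] v=[-2.1219]
Step 4: x=[6.6045] v=[-2.5263]
Step 5: x=[6.0633] v=[-2.7061]
Step 6: x=[5.5342] v=[-2.6453]
Step 7: x=[5.0643] v=[-2.3494]
Step 8: x=[4.6954] v=[-1.8446]
Step 9: x=[4.4602] v=[-1.1759]
Step 10: x=[4.3797] v=[-0.4027]
Step 11: x=[4.4610] v=[0.4063]
First v>=0 after going negative at step 11, time=2.2000

Answer: 2.2000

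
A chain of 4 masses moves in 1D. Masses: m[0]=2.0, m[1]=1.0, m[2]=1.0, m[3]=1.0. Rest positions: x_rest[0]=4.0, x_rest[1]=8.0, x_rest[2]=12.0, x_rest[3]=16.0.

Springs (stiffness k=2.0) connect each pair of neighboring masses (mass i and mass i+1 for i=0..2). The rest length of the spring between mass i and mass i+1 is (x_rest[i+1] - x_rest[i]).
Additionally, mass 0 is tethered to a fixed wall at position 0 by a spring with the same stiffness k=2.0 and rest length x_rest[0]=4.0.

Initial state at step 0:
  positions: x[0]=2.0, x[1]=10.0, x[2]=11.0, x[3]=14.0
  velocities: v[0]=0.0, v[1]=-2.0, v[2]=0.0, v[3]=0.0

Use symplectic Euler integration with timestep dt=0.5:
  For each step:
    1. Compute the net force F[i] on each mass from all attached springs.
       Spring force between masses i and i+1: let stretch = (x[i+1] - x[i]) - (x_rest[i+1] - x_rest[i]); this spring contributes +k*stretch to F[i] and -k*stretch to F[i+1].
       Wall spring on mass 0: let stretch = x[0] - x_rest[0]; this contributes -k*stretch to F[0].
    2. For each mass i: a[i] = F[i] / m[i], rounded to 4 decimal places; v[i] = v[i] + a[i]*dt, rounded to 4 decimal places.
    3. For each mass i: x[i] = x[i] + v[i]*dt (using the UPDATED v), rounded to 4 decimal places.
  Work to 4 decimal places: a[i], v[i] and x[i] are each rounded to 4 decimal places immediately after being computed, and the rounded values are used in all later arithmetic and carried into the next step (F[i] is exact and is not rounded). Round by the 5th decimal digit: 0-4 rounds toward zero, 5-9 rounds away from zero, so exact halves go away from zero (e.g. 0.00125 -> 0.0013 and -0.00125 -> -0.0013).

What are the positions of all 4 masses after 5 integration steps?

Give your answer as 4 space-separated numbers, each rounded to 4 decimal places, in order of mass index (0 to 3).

Answer: 2.6328 8.9922 12.1563 12.8282

Derivation:
Step 0: x=[2.0000 10.0000 11.0000 14.0000] v=[0.0000 -2.0000 0.0000 0.0000]
Step 1: x=[3.5000 5.5000 12.0000 14.5000] v=[3.0000 -9.0000 2.0000 1.0000]
Step 2: x=[4.6250 3.2500 11.0000 15.7500] v=[2.2500 -4.5000 -2.0000 2.5000]
Step 3: x=[4.2500 5.5625 8.5000 16.6250] v=[-0.7500 4.6250 -5.0000 1.7500]
Step 4: x=[3.1406 8.6875 8.5938 15.4375] v=[-2.2188 6.2500 0.1875 -2.3750]
Step 5: x=[2.6328 8.9922 12.1563 12.8282] v=[-1.0157 0.6094 7.1249 -5.2187]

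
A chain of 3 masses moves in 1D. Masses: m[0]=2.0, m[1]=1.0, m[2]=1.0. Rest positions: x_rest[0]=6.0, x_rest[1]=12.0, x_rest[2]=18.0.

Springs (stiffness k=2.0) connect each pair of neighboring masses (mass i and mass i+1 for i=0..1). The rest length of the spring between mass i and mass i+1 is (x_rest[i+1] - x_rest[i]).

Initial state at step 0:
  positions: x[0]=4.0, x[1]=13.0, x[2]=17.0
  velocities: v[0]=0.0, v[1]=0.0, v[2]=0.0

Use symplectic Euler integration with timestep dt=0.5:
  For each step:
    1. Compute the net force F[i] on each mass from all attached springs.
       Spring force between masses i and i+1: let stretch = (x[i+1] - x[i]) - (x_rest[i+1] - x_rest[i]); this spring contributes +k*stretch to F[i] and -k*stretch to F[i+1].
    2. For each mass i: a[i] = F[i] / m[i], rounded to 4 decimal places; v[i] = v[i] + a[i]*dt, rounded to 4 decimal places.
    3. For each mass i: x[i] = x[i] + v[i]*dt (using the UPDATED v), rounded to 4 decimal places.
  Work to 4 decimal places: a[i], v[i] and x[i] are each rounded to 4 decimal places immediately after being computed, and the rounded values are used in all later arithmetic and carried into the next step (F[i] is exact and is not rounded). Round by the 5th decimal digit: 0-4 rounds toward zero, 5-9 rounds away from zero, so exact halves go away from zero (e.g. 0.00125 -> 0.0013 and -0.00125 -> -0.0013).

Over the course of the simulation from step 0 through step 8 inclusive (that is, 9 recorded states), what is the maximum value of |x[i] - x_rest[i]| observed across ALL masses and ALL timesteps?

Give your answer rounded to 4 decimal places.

Answer: 3.1786

Derivation:
Step 0: x=[4.0000 13.0000 17.0000] v=[0.0000 0.0000 0.0000]
Step 1: x=[4.7500 10.5000 18.0000] v=[1.5000 -5.0000 2.0000]
Step 2: x=[5.4375 8.8750 18.2500] v=[1.3750 -3.2500 0.5000]
Step 3: x=[5.4844 10.2188 16.8125] v=[0.0938 2.6875 -2.8750]
Step 4: x=[5.2149 12.4922 15.0782] v=[-0.5390 4.5468 -3.4687]
Step 5: x=[5.2648 12.4200 15.0509] v=[0.0997 -0.1445 -0.0547]
Step 6: x=[5.6035 10.0856 16.7081] v=[0.6773 -4.6688 3.3144]
Step 7: x=[5.5627 8.8214 18.0541] v=[-0.0817 -2.5284 2.6919]
Step 8: x=[4.8365 10.5442 17.7837] v=[-1.4524 3.4456 -0.5408]
Max displacement = 3.1786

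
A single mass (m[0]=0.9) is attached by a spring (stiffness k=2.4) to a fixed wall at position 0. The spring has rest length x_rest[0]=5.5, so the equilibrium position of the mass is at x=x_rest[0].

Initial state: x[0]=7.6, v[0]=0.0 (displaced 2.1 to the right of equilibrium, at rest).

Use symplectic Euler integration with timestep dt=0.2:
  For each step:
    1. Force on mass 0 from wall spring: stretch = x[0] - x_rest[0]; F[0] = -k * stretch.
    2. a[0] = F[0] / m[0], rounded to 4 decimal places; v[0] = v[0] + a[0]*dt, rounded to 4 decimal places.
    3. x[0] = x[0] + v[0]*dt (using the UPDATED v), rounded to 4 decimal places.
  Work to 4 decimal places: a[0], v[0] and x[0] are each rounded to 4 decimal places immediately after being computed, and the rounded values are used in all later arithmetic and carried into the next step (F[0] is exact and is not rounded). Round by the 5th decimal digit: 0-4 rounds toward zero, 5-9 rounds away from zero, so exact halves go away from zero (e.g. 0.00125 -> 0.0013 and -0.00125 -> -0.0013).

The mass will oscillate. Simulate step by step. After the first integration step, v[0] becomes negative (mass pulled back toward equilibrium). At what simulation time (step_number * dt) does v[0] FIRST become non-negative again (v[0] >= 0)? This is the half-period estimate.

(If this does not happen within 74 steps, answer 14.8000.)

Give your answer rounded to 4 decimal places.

Answer: 2.0000

Derivation:
Step 0: x=[7.6000] v=[0.0000]
Step 1: x=[7.3760] v=[-1.1200]
Step 2: x=[6.9519] v=[-2.1205]
Step 3: x=[6.3729] v=[-2.8948]
Step 4: x=[5.7008] v=[-3.3603]
Step 5: x=[5.0073] v=[-3.4674]
Step 6: x=[4.3664] v=[-3.2046]
Step 7: x=[3.8464] v=[-2.6000]
Step 8: x=[3.5028] v=[-1.7181]
Step 9: x=[3.3722] v=[-0.6529]
Step 10: x=[3.4686] v=[0.4819]
First v>=0 after going negative at step 10, time=2.0000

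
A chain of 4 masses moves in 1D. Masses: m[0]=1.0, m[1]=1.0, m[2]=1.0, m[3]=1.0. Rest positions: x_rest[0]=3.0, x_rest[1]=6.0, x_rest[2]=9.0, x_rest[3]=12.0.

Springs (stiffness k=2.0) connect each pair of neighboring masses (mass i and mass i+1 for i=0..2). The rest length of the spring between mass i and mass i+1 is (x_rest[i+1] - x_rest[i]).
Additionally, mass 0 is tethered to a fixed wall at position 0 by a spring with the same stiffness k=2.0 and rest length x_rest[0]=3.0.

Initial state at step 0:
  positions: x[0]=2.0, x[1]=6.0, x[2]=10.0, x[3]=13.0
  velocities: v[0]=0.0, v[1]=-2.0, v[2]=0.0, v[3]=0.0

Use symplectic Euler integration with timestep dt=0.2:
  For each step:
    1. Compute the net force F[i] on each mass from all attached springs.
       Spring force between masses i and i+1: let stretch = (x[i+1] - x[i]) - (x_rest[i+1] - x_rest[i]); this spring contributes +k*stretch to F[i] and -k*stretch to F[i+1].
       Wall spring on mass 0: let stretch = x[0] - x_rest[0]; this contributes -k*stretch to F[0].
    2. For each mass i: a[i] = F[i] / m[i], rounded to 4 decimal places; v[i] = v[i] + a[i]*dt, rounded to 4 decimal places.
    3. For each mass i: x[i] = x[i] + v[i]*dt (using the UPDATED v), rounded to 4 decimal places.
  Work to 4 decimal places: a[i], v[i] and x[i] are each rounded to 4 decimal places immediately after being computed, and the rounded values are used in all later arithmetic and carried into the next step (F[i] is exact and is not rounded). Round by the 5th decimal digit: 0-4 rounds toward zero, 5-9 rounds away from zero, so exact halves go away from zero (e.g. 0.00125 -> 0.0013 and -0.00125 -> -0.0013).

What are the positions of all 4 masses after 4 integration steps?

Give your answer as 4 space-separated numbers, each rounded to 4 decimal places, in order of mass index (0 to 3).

Step 0: x=[2.0000 6.0000 10.0000 13.0000] v=[0.0000 -2.0000 0.0000 0.0000]
Step 1: x=[2.1600 5.6000 9.9200 13.0000] v=[0.8000 -2.0000 -0.4000 0.0000]
Step 2: x=[2.4224 5.2704 9.7408 12.9936] v=[1.3120 -1.6480 -0.8960 -0.0320]
Step 3: x=[2.7188 5.0706 9.4642 12.9670] v=[1.4822 -0.9990 -1.3830 -0.1331]
Step 4: x=[2.9859 5.0341 9.1163 12.9002] v=[1.3354 -0.1823 -1.7393 -0.3342]

Answer: 2.9859 5.0341 9.1163 12.9002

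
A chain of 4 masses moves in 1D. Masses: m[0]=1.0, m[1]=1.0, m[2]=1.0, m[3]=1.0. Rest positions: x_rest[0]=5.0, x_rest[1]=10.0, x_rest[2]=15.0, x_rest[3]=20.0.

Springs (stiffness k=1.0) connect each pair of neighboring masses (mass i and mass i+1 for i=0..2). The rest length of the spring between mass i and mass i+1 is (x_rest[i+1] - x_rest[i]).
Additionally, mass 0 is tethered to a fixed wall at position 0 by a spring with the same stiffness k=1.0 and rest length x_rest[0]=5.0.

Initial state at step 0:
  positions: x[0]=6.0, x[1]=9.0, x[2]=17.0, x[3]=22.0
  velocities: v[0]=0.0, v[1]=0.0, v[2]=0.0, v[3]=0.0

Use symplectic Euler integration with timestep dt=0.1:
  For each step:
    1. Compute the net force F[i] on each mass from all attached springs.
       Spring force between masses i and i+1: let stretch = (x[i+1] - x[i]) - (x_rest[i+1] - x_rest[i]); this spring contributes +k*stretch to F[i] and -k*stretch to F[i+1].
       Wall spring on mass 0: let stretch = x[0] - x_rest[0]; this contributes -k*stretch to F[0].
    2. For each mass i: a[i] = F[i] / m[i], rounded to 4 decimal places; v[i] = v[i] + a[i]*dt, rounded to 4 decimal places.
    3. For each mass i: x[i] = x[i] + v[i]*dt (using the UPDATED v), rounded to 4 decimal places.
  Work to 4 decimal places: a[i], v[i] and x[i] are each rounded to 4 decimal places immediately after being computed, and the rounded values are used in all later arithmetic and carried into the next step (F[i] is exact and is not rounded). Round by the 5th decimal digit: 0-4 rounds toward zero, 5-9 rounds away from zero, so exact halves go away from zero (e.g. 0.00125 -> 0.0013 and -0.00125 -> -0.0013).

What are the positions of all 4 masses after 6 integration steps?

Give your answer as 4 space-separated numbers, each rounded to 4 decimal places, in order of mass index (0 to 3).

Step 0: x=[6.0000 9.0000 17.0000 22.0000] v=[0.0000 0.0000 0.0000 0.0000]
Step 1: x=[5.9700 9.0500 16.9700 22.0000] v=[-0.3000 0.5000 -0.3000 0.0000]
Step 2: x=[5.9111 9.1484 16.9111 21.9997] v=[-0.5890 0.9840 -0.5890 -0.0030]
Step 3: x=[5.8255 9.2921 16.8255 21.9985] v=[-0.8564 1.4365 -0.8564 -0.0119]
Step 4: x=[5.7163 9.4764 16.7163 21.9956] v=[-1.0923 1.8432 -1.0924 -0.0292]
Step 5: x=[5.5875 9.6955 16.5875 21.9899] v=[-1.2879 2.1912 -1.2885 -0.0571]
Step 6: x=[5.4439 9.9425 16.4438 21.9802] v=[-1.4359 2.4696 -1.4375 -0.0973]

Answer: 5.4439 9.9425 16.4438 21.9802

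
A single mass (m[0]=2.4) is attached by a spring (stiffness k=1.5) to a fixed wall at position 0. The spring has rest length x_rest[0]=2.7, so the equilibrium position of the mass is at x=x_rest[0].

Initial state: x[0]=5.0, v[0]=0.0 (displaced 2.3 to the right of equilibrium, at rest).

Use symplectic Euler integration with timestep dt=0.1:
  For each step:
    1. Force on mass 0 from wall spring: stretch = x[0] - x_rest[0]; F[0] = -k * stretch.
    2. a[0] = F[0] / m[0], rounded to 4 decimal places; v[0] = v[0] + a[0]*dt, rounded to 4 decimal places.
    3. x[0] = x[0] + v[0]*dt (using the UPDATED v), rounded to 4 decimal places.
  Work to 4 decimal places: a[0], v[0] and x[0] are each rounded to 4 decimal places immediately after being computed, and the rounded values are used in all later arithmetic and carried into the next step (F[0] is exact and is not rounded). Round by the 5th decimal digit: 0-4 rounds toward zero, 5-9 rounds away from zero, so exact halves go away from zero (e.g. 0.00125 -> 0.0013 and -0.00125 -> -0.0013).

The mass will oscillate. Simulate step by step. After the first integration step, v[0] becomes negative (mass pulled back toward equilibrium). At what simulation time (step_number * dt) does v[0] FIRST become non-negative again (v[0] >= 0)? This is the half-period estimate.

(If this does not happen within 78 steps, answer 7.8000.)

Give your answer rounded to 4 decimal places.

Answer: 4.0000

Derivation:
Step 0: x=[5.0000] v=[0.0000]
Step 1: x=[4.9856] v=[-0.1438]
Step 2: x=[4.9569] v=[-0.2867]
Step 3: x=[4.9141] v=[-0.4278]
Step 4: x=[4.8575] v=[-0.5662]
Step 5: x=[4.7874] v=[-0.7010]
Step 6: x=[4.7043] v=[-0.8315]
Step 7: x=[4.6086] v=[-0.9568]
Step 8: x=[4.5010] v=[-1.0761]
Step 9: x=[4.3821] v=[-1.1887]
Step 10: x=[4.2527] v=[-1.2938]
Step 11: x=[4.1136] v=[-1.3908]
Step 12: x=[3.9657] v=[-1.4792]
Step 13: x=[3.8099] v=[-1.5583]
Step 14: x=[3.6471] v=[-1.6277]
Step 15: x=[3.4784] v=[-1.6869]
Step 16: x=[3.3048] v=[-1.7356]
Step 17: x=[3.1275] v=[-1.7734]
Step 18: x=[2.9475] v=[-1.8001]
Step 19: x=[2.7659] v=[-1.8156]
Step 20: x=[2.5839] v=[-1.8197]
Step 21: x=[2.4027] v=[-1.8124]
Step 22: x=[2.2233] v=[-1.7938]
Step 23: x=[2.0469] v=[-1.7640]
Step 24: x=[1.8746] v=[-1.7232]
Step 25: x=[1.7074] v=[-1.6716]
Step 26: x=[1.5464] v=[-1.6096]
Step 27: x=[1.3927] v=[-1.5375]
Step 28: x=[1.2471] v=[-1.4558]
Step 29: x=[1.1106] v=[-1.3650]
Step 30: x=[0.9840] v=[-1.2657]
Step 31: x=[0.8682] v=[-1.1585]
Step 32: x=[0.7638] v=[-1.0440]
Step 33: x=[0.6715] v=[-0.9230]
Step 34: x=[0.5919] v=[-0.7962]
Step 35: x=[0.5255] v=[-0.6644]
Step 36: x=[0.4727] v=[-0.5285]
Step 37: x=[0.4338] v=[-0.3893]
Step 38: x=[0.4090] v=[-0.2477]
Step 39: x=[0.3986] v=[-0.1045]
Step 40: x=[0.4025] v=[0.0393]
First v>=0 after going negative at step 40, time=4.0000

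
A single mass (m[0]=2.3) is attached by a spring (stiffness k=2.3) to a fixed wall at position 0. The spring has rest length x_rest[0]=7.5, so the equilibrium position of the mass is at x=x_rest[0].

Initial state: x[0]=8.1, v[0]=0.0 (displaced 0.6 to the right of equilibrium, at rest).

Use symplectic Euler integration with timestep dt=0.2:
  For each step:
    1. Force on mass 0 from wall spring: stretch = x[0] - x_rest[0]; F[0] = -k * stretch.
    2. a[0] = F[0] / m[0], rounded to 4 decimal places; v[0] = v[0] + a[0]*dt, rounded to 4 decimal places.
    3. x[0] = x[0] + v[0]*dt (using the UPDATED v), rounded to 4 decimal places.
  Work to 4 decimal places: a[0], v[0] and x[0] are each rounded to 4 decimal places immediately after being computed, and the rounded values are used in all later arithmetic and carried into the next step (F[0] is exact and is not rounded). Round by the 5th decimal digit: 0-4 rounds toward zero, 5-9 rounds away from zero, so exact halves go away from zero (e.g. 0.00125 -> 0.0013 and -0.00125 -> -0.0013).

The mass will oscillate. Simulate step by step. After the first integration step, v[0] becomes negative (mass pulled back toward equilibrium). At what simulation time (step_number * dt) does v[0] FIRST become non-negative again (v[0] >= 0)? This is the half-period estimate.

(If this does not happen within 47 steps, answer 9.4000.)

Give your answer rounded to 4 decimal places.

Answer: 3.2000

Derivation:
Step 0: x=[8.1000] v=[0.0000]
Step 1: x=[8.0760] v=[-0.1200]
Step 2: x=[8.0290] v=[-0.2352]
Step 3: x=[7.9608] v=[-0.3410]
Step 4: x=[7.8742] v=[-0.4332]
Step 5: x=[7.7726] v=[-0.5080]
Step 6: x=[7.6601] v=[-0.5625]
Step 7: x=[7.5412] v=[-0.5945]
Step 8: x=[7.4207] v=[-0.6027]
Step 9: x=[7.3033] v=[-0.5868]
Step 10: x=[7.1938] v=[-0.5475]
Step 11: x=[7.0965] v=[-0.4863]
Step 12: x=[7.0154] v=[-0.4056]
Step 13: x=[6.9537] v=[-0.3087]
Step 14: x=[6.9138] v=[-0.1994]
Step 15: x=[6.8974] v=[-0.0822]
Step 16: x=[6.9051] v=[0.0383]
First v>=0 after going negative at step 16, time=3.2000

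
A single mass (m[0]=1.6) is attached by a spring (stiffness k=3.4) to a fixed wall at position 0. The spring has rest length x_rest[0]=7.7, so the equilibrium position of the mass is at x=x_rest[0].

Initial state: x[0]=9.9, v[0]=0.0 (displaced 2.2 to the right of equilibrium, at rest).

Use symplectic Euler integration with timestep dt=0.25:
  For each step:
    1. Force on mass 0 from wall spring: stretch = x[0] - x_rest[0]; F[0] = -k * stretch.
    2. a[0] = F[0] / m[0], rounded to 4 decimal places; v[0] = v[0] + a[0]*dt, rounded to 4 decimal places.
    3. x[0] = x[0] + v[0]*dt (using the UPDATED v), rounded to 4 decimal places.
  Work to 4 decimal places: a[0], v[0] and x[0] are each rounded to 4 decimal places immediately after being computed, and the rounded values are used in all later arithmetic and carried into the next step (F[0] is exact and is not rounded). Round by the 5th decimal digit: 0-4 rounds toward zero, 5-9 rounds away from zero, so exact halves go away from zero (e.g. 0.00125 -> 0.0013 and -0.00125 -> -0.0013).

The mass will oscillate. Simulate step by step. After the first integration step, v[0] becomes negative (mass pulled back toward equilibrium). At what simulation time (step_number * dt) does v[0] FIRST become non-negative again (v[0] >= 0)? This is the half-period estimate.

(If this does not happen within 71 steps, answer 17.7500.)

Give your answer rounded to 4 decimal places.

Step 0: x=[9.9000] v=[0.0000]
Step 1: x=[9.6078] v=[-1.1688]
Step 2: x=[9.0622] v=[-2.1823]
Step 3: x=[8.3357] v=[-2.9060]
Step 4: x=[7.5248] v=[-3.2437]
Step 5: x=[6.7372] v=[-3.1506]
Step 6: x=[6.0774] v=[-2.6391]
Step 7: x=[5.6331] v=[-1.7771]
Step 8: x=[5.4633] v=[-0.6791]
Step 9: x=[5.5906] v=[0.5092]
First v>=0 after going negative at step 9, time=2.2500

Answer: 2.2500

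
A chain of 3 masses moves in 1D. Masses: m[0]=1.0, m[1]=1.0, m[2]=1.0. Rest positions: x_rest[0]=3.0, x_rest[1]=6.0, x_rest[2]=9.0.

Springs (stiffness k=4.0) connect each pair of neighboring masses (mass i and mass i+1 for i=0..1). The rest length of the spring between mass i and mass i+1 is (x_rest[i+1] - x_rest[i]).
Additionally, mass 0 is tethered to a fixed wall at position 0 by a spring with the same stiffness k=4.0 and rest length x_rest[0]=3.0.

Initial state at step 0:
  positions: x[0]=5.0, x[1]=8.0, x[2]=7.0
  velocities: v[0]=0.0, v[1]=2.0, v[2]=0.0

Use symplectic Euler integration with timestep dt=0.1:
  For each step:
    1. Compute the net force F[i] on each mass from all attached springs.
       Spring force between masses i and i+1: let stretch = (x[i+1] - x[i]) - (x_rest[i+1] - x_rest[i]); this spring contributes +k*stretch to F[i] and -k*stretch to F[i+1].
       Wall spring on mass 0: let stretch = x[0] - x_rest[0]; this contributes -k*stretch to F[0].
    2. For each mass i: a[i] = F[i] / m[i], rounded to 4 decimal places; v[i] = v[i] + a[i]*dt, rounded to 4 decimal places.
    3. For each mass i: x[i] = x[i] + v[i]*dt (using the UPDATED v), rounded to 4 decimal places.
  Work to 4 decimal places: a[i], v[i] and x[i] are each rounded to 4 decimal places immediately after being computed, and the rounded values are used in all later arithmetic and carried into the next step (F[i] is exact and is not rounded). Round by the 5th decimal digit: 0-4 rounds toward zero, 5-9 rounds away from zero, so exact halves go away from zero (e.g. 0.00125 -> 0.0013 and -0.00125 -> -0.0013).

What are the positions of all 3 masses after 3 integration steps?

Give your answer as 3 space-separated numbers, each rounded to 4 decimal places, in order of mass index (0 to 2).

Answer: 4.5514 7.6561 7.9282

Derivation:
Step 0: x=[5.0000 8.0000 7.0000] v=[0.0000 2.0000 0.0000]
Step 1: x=[4.9200 8.0400 7.1600] v=[-0.8000 0.4000 1.6000]
Step 2: x=[4.7680 7.9200 7.4752] v=[-1.5200 -1.2000 3.1520]
Step 3: x=[4.5514 7.6561 7.9282] v=[-2.1664 -2.6387 4.5299]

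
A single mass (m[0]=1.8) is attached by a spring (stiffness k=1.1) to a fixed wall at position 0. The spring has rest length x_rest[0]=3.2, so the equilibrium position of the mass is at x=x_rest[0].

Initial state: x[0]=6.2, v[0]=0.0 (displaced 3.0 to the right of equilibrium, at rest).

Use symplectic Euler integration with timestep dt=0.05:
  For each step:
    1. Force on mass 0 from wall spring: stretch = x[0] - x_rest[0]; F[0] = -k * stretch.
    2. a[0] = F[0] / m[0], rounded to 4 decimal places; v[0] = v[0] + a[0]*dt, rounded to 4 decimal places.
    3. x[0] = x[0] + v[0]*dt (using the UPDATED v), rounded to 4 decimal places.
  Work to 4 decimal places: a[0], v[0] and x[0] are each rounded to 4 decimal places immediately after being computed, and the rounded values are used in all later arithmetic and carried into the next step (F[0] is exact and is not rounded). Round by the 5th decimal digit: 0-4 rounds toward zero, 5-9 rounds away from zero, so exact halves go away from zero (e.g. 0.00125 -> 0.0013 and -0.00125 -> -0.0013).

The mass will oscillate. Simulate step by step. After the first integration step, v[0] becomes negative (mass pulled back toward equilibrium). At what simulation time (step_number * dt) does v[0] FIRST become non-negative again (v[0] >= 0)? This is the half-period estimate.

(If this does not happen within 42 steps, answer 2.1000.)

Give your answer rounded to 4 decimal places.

Step 0: x=[6.2000] v=[0.0000]
Step 1: x=[6.1954] v=[-0.0917]
Step 2: x=[6.1862] v=[-0.1832]
Step 3: x=[6.1725] v=[-0.2744]
Step 4: x=[6.1542] v=[-0.3652]
Step 5: x=[6.1314] v=[-0.4555]
Step 6: x=[6.1041] v=[-0.5451]
Step 7: x=[6.0724] v=[-0.6338]
Step 8: x=[6.0363] v=[-0.7216]
Step 9: x=[5.9959] v=[-0.8083]
Step 10: x=[5.9512] v=[-0.8937]
Step 11: x=[5.9023] v=[-0.9778]
Step 12: x=[5.8493] v=[-1.0604]
Step 13: x=[5.7922] v=[-1.1414]
Step 14: x=[5.7312] v=[-1.2206]
Step 15: x=[5.6663] v=[-1.2979]
Step 16: x=[5.5976] v=[-1.3733]
Step 17: x=[5.5253] v=[-1.4466]
Step 18: x=[5.4494] v=[-1.5177]
Step 19: x=[5.3701] v=[-1.5864]
Step 20: x=[5.2875] v=[-1.6527]
Step 21: x=[5.2017] v=[-1.7165]
Step 22: x=[5.1128] v=[-1.7777]
Step 23: x=[5.0210] v=[-1.8361]
Step 24: x=[4.9264] v=[-1.8917]
Step 25: x=[4.8292] v=[-1.9445]
Step 26: x=[4.7295] v=[-1.9943]
Step 27: x=[4.6275] v=[-2.0410]
Step 28: x=[4.5233] v=[-2.0846]
Step 29: x=[4.4171] v=[-2.1250]
Step 30: x=[4.3090] v=[-2.1622]
Step 31: x=[4.1992] v=[-2.1961]
Step 32: x=[4.0879] v=[-2.2266]
Step 33: x=[3.9752] v=[-2.2537]
Step 34: x=[3.8613] v=[-2.2774]
Step 35: x=[3.7464] v=[-2.2976]
Step 36: x=[3.6307] v=[-2.3143]
Step 37: x=[3.5143] v=[-2.3275]
Step 38: x=[3.3974] v=[-2.3371]
Step 39: x=[3.2802] v=[-2.3431]
Step 40: x=[3.1629] v=[-2.3456]
Step 41: x=[3.0457] v=[-2.3445]
Step 42: x=[2.9287] v=[-2.3398]
v[0] did not become non-negative within 42 steps; using fallback time=2.1000

Answer: 2.1000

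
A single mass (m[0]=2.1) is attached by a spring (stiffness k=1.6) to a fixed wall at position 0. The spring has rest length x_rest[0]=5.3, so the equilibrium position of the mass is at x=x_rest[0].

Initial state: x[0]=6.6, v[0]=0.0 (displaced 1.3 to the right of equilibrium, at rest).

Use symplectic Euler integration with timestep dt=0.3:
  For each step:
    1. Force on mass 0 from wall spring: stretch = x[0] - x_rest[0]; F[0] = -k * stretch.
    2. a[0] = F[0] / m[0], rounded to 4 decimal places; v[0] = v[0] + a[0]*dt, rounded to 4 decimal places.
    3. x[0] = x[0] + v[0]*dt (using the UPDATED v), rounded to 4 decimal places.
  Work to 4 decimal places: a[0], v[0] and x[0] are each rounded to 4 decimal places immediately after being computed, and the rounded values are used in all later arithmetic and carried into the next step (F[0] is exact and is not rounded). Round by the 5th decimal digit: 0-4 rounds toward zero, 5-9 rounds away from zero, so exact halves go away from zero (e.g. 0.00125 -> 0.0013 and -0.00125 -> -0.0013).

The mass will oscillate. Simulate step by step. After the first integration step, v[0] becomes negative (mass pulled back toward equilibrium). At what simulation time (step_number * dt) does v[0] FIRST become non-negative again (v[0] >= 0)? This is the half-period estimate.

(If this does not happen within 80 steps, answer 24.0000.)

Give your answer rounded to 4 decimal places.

Step 0: x=[6.6000] v=[0.0000]
Step 1: x=[6.5108] v=[-0.2972]
Step 2: x=[6.3386] v=[-0.5740]
Step 3: x=[6.0952] v=[-0.8114]
Step 4: x=[5.7972] v=[-0.9932]
Step 5: x=[5.4652] v=[-1.1068]
Step 6: x=[5.1218] v=[-1.1446]
Step 7: x=[4.7906] v=[-1.1039]
Step 8: x=[4.4944] v=[-0.9875]
Step 9: x=[4.2534] v=[-0.8034]
Step 10: x=[4.0841] v=[-0.5642]
Step 11: x=[3.9982] v=[-0.2863]
Step 12: x=[4.0016] v=[0.0112]
First v>=0 after going negative at step 12, time=3.6000

Answer: 3.6000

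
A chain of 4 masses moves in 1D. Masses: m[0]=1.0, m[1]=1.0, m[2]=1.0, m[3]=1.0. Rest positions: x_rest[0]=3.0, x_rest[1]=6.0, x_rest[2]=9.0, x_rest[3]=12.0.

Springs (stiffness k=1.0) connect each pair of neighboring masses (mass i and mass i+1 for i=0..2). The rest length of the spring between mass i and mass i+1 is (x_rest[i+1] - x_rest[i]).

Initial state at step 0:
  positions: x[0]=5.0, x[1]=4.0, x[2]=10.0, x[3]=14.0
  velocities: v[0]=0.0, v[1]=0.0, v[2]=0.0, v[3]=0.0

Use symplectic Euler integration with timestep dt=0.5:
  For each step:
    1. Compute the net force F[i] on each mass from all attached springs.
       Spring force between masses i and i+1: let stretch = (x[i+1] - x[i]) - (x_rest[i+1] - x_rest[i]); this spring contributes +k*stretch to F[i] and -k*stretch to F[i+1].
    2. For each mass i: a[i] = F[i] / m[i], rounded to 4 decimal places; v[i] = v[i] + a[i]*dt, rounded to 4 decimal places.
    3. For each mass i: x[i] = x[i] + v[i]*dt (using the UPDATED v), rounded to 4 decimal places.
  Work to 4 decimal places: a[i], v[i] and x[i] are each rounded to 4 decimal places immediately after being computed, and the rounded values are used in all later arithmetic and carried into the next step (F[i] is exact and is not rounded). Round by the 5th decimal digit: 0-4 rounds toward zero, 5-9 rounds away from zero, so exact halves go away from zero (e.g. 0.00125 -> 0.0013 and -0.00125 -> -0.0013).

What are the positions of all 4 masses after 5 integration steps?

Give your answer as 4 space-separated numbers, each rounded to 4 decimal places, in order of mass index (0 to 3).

Answer: 3.4552 6.9864 11.3107 11.2481

Derivation:
Step 0: x=[5.0000 4.0000 10.0000 14.0000] v=[0.0000 0.0000 0.0000 0.0000]
Step 1: x=[4.0000 5.7500 9.5000 13.7500] v=[-2.0000 3.5000 -1.0000 -0.5000]
Step 2: x=[2.6875 8.0000 9.1250 13.1875] v=[-2.6250 4.5000 -0.7500 -1.1250]
Step 3: x=[1.9531 9.2032 9.4844 12.3594] v=[-1.4688 2.4063 0.7188 -1.6563]
Step 4: x=[2.2813 8.6641 10.4923 11.5625] v=[0.6563 -1.0782 2.0157 -1.5938]
Step 5: x=[3.4552 6.9864 11.3107 11.2481] v=[2.3477 -3.3555 1.6367 -0.6289]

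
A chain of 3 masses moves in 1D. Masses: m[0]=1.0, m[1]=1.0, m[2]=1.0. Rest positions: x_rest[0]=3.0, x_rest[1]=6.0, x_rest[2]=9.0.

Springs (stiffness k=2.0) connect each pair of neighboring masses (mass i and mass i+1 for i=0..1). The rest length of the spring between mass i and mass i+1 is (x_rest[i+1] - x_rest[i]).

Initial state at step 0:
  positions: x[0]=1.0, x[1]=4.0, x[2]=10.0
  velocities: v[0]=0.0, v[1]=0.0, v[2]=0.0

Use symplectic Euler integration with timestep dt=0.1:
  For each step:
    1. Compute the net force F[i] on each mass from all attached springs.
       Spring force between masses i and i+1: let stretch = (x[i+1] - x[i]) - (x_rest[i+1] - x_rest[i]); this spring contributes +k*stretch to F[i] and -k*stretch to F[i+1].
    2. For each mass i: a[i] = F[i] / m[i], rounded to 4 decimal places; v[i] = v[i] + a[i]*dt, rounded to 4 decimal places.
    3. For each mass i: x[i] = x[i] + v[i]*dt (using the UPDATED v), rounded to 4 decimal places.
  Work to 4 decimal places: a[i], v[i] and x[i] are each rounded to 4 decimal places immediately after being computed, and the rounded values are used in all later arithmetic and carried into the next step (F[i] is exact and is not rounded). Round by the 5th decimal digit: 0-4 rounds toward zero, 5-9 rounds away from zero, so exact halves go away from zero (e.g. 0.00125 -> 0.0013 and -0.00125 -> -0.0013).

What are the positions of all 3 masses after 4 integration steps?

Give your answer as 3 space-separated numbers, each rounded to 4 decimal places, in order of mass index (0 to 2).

Answer: 1.0173 4.5475 9.4352

Derivation:
Step 0: x=[1.0000 4.0000 10.0000] v=[0.0000 0.0000 0.0000]
Step 1: x=[1.0000 4.0600 9.9400] v=[0.0000 0.6000 -0.6000]
Step 2: x=[1.0012 4.1764 9.8224] v=[0.0120 1.1640 -1.1760]
Step 3: x=[1.0059 4.3422 9.6519] v=[0.0470 1.6582 -1.7052]
Step 4: x=[1.0173 4.5475 9.4352] v=[0.1143 2.0529 -2.1671]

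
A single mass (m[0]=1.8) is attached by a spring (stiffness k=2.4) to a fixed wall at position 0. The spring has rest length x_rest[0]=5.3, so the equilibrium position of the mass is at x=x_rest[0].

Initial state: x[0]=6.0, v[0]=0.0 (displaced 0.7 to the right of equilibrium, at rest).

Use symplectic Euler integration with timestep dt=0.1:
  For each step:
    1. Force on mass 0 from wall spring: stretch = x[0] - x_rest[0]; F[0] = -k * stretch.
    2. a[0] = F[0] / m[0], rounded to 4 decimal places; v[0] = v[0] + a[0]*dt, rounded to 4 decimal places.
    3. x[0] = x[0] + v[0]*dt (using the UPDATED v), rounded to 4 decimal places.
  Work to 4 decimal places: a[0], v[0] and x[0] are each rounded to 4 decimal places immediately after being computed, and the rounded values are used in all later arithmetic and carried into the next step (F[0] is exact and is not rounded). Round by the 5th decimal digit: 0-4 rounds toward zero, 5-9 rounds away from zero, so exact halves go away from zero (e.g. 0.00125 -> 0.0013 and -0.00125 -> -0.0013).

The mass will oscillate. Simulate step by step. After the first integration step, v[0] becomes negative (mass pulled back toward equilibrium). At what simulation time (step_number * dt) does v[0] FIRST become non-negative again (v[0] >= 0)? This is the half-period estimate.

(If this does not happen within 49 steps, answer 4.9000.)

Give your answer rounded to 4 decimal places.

Answer: 2.8000

Derivation:
Step 0: x=[6.0000] v=[0.0000]
Step 1: x=[5.9907] v=[-0.0933]
Step 2: x=[5.9722] v=[-0.1854]
Step 3: x=[5.9447] v=[-0.2750]
Step 4: x=[5.9086] v=[-0.3610]
Step 5: x=[5.8644] v=[-0.4422]
Step 6: x=[5.8127] v=[-0.5175]
Step 7: x=[5.7541] v=[-0.5859]
Step 8: x=[5.6895] v=[-0.6465]
Step 9: x=[5.6197] v=[-0.6984]
Step 10: x=[5.5456] v=[-0.7410]
Step 11: x=[5.4682] v=[-0.7738]
Step 12: x=[5.3886] v=[-0.7962]
Step 13: x=[5.3078] v=[-0.8080]
Step 14: x=[5.2269] v=[-0.8090]
Step 15: x=[5.1470] v=[-0.7993]
Step 16: x=[5.0691] v=[-0.7789]
Step 17: x=[4.9943] v=[-0.7481]
Step 18: x=[4.9236] v=[-0.7073]
Step 19: x=[4.8579] v=[-0.6571]
Step 20: x=[4.7981] v=[-0.5982]
Step 21: x=[4.7450] v=[-0.5313]
Step 22: x=[4.6993] v=[-0.4573]
Step 23: x=[4.6616] v=[-0.3772]
Step 24: x=[4.6324] v=[-0.2921]
Step 25: x=[4.6121] v=[-0.2031]
Step 26: x=[4.6010] v=[-0.1114]
Step 27: x=[4.5992] v=[-0.0182]
Step 28: x=[4.6067] v=[0.0752]
First v>=0 after going negative at step 28, time=2.8000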